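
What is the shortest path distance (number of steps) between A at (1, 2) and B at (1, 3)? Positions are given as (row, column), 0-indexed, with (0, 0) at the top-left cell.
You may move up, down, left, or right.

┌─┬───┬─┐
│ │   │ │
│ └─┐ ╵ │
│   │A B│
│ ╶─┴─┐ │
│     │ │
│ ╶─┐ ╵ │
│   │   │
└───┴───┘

Finding path from (1, 2) to (1, 3):
Path: (1,2) → (1,3)
Distance: 1 steps

Solution:

┌─┬───┬─┐
│ │   │ │
│ └─┐ ╵ │
│   │A B│
│ ╶─┴─┐ │
│     │ │
│ ╶─┐ ╵ │
│   │   │
└───┴───┘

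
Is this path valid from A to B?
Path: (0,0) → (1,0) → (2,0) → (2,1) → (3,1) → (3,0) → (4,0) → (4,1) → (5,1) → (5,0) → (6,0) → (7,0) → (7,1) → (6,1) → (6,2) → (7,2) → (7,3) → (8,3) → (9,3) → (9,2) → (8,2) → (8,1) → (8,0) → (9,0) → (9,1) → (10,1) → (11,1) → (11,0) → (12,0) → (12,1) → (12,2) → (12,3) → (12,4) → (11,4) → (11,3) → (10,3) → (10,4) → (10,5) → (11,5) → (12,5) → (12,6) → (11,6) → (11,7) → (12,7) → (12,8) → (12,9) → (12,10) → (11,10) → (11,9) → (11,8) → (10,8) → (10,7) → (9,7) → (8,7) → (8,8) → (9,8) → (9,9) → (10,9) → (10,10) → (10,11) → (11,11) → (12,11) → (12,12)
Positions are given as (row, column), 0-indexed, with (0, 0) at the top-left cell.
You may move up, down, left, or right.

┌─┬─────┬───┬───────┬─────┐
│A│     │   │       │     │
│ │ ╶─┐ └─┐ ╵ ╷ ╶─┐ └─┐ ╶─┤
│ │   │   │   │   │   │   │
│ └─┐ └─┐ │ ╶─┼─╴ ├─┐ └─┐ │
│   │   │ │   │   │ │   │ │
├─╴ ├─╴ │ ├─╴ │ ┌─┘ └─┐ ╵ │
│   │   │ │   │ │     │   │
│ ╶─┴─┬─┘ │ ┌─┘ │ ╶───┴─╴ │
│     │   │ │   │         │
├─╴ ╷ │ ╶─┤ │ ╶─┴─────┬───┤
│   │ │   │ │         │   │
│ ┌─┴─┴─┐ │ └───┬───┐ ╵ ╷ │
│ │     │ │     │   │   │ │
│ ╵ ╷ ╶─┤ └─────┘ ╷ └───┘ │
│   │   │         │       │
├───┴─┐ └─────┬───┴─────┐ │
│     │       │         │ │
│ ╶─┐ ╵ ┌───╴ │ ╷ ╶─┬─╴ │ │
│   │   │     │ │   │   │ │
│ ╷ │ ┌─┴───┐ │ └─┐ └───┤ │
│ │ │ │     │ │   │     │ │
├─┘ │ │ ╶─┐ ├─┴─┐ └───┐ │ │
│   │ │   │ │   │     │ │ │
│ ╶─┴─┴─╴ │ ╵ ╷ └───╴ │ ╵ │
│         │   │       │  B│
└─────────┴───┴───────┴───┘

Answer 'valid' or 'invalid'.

Checking path validity:
Result: All consecutive moves are passable.

valid

Correct solution:

┌─┬─────┬───┬───────┬─────┐
│A│     │   │       │     │
│ │ ╶─┐ └─┐ ╵ ╷ ╶─┐ └─┐ ╶─┤
│↓│   │   │   │   │   │   │
│ └─┐ └─┐ │ ╶─┼─╴ ├─┐ └─┐ │
│↳ ↓│   │ │   │   │ │   │ │
├─╴ ├─╴ │ ├─╴ │ ┌─┘ └─┐ ╵ │
│↓ ↲│   │ │   │ │     │   │
│ ╶─┴─┬─┘ │ ┌─┘ │ ╶───┴─╴ │
│↳ ↓  │   │ │   │         │
├─╴ ╷ │ ╶─┤ │ ╶─┴─────┬───┤
│↓ ↲│ │   │ │         │   │
│ ┌─┴─┴─┐ │ └───┬───┐ ╵ ╷ │
│↓│↱ ↓  │ │     │   │   │ │
│ ╵ ╷ ╶─┤ └─────┘ ╷ └───┘ │
│↳ ↑│↳ ↓│         │       │
├───┴─┐ └─────┬───┴─────┐ │
│↓ ← ↰│↓      │↱ ↓      │ │
│ ╶─┐ ╵ ┌───╴ │ ╷ ╶─┬─╴ │ │
│↳ ↓│↑ ↲│     │↑│↳ ↓│   │ │
│ ╷ │ ┌─┴───┐ │ └─┐ └───┤ │
│ │↓│ │↱ → ↓│ │↑ ↰│↳ → ↓│ │
├─┘ │ │ ╶─┐ ├─┴─┐ └───┐ │ │
│↓ ↲│ │↑ ↰│↓│↱ ↓│↑ ← ↰│↓│ │
│ ╶─┴─┴─╴ │ ╵ ╷ └───╴ │ ╵ │
│↳ → → → ↑│↳ ↑│↳ → → ↑│↳ B│
└─────────┴───┴───────┴───┘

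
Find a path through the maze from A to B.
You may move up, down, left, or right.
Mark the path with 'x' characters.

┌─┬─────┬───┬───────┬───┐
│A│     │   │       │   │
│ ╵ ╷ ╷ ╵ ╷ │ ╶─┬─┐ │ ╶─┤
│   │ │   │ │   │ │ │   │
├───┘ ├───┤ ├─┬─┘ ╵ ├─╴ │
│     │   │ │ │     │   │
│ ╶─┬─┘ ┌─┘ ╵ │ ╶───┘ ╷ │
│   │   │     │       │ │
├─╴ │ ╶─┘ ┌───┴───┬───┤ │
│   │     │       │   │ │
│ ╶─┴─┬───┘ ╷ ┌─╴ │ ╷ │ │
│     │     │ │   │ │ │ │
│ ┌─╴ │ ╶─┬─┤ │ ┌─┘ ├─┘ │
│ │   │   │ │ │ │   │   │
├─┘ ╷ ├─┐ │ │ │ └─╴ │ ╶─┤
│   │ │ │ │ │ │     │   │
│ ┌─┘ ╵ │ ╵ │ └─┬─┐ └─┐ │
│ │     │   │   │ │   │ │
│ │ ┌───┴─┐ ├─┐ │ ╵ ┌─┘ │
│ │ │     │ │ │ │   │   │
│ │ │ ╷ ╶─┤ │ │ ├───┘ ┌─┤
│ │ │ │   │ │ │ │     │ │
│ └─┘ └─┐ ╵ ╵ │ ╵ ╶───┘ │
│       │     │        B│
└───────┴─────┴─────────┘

Finding the shortest path through the maze:
Path length: 56 steps
Directions: down → right → up → right → down → down → left → left → down → right → down → left → down → right → right → down → left → down → left → down → down → down → down → right → right → up → up → right → down → right → down → right → up → up → up → left → up → up → left → up → right → right → up → right → down → down → down → down → right → down → down → down → right → right → right → right

Solution:

┌─┬─────┬───┬───────┬───┐
│A│x x  │   │       │   │
│ ╵ ╷ ╷ ╵ ╷ │ ╶─┬─┐ │ ╶─┤
│x x│x│   │ │   │ │ │   │
├───┘ ├───┤ ├─┬─┘ ╵ ├─╴ │
│x x x│   │ │ │     │   │
│ ╶─┬─┘ ┌─┘ ╵ │ ╶───┘ ╷ │
│x x│   │     │       │ │
├─╴ │ ╶─┘ ┌───┴───┬───┤ │
│x x│     │x x    │   │ │
│ ╶─┴─┬───┘ ╷ ┌─╴ │ ╷ │ │
│x x x│x x x│x│   │ │ │ │
│ ┌─╴ │ ╶─┬─┤ │ ┌─┘ ├─┘ │
│ │x x│x x│ │x│ │   │   │
├─┘ ╷ ├─┐ │ │ │ └─╴ │ ╶─┤
│x x│ │ │x│ │x│     │   │
│ ┌─┘ ╵ │ ╵ │ └─┬─┐ └─┐ │
│x│     │x x│x x│ │   │ │
│ │ ┌───┴─┐ ├─┐ │ ╵ ┌─┘ │
│x│ │x x  │x│ │x│   │   │
│ │ │ ╷ ╶─┤ │ │ ├───┘ ┌─┤
│x│ │x│x x│x│ │x│     │ │
│ └─┘ └─┐ ╵ ╵ │ ╵ ╶───┘ │
│x x x  │x x  │x x x x B│
└───────┴─────┴─────────┘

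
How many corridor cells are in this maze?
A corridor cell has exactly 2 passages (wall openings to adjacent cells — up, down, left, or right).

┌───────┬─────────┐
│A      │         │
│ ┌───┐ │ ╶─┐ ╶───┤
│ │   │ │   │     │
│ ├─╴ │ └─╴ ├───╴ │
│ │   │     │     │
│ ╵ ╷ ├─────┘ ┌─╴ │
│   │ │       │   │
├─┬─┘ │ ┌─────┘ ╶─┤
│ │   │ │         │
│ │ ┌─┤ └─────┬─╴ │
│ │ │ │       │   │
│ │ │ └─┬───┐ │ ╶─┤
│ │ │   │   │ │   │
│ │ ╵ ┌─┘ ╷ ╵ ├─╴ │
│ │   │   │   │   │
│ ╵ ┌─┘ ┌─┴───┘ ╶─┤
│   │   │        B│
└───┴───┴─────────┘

Counting cells with exactly 2 passages:
Total corridor cells: 65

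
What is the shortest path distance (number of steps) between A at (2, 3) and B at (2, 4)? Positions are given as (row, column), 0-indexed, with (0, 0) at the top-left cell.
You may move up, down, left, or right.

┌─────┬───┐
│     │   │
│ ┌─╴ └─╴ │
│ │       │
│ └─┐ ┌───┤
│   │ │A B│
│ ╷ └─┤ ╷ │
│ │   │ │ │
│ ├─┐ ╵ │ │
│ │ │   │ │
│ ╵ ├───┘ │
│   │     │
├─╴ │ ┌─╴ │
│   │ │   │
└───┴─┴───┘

Finding path from (2, 3) to (2, 4):
Path: (2,3) → (2,4)
Distance: 1 steps

Solution:

┌─────┬───┐
│     │   │
│ ┌─╴ └─╴ │
│ │       │
│ └─┐ ┌───┤
│   │ │A B│
│ ╷ └─┤ ╷ │
│ │   │ │ │
│ ├─┐ ╵ │ │
│ │ │   │ │
│ ╵ ├───┘ │
│   │     │
├─╴ │ ┌─╴ │
│   │ │   │
└───┴─┴───┘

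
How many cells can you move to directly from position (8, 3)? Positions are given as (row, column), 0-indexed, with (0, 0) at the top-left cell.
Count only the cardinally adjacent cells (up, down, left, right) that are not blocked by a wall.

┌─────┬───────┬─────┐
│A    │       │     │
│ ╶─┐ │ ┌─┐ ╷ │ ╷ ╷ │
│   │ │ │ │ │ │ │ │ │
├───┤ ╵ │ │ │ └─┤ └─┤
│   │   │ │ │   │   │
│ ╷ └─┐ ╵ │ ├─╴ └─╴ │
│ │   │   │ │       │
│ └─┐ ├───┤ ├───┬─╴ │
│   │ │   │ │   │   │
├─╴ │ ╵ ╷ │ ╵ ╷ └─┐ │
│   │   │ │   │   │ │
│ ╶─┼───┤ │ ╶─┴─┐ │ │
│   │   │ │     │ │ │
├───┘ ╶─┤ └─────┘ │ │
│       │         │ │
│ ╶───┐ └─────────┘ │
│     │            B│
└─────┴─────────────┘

Checking passable neighbors of (8, 3):
Neighbors: (7, 3), (8, 4)
Count: 2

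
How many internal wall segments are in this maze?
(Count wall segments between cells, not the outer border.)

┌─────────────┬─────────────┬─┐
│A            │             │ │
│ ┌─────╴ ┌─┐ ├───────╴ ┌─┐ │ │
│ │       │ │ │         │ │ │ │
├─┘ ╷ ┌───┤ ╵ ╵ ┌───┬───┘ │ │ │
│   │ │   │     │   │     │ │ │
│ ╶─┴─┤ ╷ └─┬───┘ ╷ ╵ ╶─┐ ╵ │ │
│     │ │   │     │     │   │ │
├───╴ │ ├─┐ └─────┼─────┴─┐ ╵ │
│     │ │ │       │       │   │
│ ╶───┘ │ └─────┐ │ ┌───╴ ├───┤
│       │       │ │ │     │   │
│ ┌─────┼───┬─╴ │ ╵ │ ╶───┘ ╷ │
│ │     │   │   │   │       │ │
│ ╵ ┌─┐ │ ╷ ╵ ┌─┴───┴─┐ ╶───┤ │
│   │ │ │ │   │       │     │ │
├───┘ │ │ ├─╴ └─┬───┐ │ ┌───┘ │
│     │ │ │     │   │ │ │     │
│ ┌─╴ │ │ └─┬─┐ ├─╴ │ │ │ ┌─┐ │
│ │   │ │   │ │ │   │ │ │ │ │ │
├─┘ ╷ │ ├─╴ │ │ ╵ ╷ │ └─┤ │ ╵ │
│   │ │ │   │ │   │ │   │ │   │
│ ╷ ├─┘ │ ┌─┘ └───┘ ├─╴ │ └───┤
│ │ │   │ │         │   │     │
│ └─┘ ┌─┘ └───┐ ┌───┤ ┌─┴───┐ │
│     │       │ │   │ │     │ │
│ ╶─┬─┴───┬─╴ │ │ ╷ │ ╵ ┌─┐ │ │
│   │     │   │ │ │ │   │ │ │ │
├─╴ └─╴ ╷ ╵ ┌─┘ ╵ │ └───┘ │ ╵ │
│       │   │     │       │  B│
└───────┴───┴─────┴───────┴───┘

Counting internal wall segments:
Total internal walls: 196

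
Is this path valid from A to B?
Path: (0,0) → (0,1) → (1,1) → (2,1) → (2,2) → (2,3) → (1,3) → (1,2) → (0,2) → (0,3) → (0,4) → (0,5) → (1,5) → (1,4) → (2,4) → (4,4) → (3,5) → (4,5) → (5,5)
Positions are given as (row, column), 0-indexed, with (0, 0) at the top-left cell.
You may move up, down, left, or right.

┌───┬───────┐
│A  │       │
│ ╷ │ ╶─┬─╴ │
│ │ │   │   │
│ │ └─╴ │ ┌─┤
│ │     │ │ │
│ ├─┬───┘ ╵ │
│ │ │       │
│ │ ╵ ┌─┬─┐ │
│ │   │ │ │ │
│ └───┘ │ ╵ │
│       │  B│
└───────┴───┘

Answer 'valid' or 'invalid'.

Checking path validity:
Result: Invalid move at step 15: cannot move from (2, 4) to (4, 4).

invalid

Correct solution:

┌───┬───────┐
│A ↓│↱ → → ↓│
│ ╷ │ ╶─┬─╴ │
│ │↓│↑ ↰│↓ ↲│
│ │ └─╴ │ ┌─┤
│ │↳ → ↑│↓│ │
│ ├─┬───┘ ╵ │
│ │ │    ↳ ↓│
│ │ ╵ ┌─┬─┐ │
│ │   │ │ │↓│
│ └───┘ │ ╵ │
│       │  B│
└───────┴───┘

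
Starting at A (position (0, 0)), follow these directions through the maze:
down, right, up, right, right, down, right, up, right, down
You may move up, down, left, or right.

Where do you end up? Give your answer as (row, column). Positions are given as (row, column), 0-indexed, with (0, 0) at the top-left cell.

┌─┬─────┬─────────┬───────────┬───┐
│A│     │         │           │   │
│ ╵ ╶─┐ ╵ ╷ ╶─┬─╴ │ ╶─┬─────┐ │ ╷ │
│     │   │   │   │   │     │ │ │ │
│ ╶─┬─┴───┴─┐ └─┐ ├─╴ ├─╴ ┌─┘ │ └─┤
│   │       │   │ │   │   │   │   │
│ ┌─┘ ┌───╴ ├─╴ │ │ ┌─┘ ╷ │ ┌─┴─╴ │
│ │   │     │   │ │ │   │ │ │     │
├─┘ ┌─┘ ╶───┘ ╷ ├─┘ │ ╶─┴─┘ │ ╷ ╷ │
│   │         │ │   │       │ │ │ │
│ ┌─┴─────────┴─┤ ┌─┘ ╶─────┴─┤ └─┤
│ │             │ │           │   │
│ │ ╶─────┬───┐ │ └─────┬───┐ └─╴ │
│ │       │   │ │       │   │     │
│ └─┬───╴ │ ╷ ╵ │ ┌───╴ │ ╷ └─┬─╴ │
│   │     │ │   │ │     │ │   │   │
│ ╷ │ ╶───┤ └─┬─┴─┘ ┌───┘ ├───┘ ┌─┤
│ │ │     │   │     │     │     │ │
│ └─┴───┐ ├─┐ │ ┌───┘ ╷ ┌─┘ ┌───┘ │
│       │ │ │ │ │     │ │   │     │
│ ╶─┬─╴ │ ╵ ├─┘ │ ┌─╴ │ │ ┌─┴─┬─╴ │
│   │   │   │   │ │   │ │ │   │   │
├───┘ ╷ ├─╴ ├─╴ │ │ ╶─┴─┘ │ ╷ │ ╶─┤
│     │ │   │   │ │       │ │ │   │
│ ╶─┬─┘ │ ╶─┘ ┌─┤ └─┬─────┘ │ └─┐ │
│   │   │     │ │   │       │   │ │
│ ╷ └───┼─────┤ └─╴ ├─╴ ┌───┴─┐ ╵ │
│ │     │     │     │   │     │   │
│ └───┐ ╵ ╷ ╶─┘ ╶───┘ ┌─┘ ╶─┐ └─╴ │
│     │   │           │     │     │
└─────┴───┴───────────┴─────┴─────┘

Following directions step by step:
Start: (0, 0)
  down: (0, 0) → (1, 0)
  right: (1, 0) → (1, 1)
  up: (1, 1) → (0, 1)
  right: (0, 1) → (0, 2)
  right: (0, 2) → (0, 3)
  down: (0, 3) → (1, 3)
  right: (1, 3) → (1, 4)
  up: (1, 4) → (0, 4)
  right: (0, 4) → (0, 5)
  down: (0, 5) → (1, 5)
Final position: (1, 5)

Path taken:

┌─┬─────┬─────────┬───────────┬───┐
│A│↱ → ↓│↱ ↓      │           │   │
│ ╵ ╶─┐ ╵ ╷ ╶─┬─╴ │ ╶─┬─────┐ │ ╷ │
│↳ ↑  │↳ ↑│B  │   │   │     │ │ │ │
│ ╶─┬─┴───┴─┐ └─┐ ├─╴ ├─╴ ┌─┘ │ └─┤
│   │       │   │ │   │   │   │   │
│ ┌─┘ ┌───╴ ├─╴ │ │ ┌─┘ ╷ │ ┌─┴─╴ │
│ │   │     │   │ │ │   │ │ │     │
├─┘ ┌─┘ ╶───┘ ╷ ├─┘ │ ╶─┴─┘ │ ╷ ╷ │
│   │         │ │   │       │ │ │ │
│ ┌─┴─────────┴─┤ ┌─┘ ╶─────┴─┤ └─┤
│ │             │ │           │   │
│ │ ╶─────┬───┐ │ └─────┬───┐ └─╴ │
│ │       │   │ │       │   │     │
│ └─┬───╴ │ ╷ ╵ │ ┌───╴ │ ╷ └─┬─╴ │
│   │     │ │   │ │     │ │   │   │
│ ╷ │ ╶───┤ └─┬─┴─┘ ┌───┘ ├───┘ ┌─┤
│ │ │     │   │     │     │     │ │
│ └─┴───┐ ├─┐ │ ┌───┘ ╷ ┌─┘ ┌───┘ │
│       │ │ │ │ │     │ │   │     │
│ ╶─┬─╴ │ ╵ ├─┘ │ ┌─╴ │ │ ┌─┴─┬─╴ │
│   │   │   │   │ │   │ │ │   │   │
├───┘ ╷ ├─╴ ├─╴ │ │ ╶─┴─┘ │ ╷ │ ╶─┤
│     │ │   │   │ │       │ │ │   │
│ ╶─┬─┘ │ ╶─┘ ┌─┤ └─┬─────┘ │ └─┐ │
│   │   │     │ │   │       │   │ │
│ ╷ └───┼─────┤ └─╴ ├─╴ ┌───┴─┐ ╵ │
│ │     │     │     │   │     │   │
│ └───┐ ╵ ╷ ╶─┘ ╶───┘ ┌─┘ ╶─┐ └─╴ │
│     │   │           │     │     │
└─────┴───┴───────────┴─────┴─────┘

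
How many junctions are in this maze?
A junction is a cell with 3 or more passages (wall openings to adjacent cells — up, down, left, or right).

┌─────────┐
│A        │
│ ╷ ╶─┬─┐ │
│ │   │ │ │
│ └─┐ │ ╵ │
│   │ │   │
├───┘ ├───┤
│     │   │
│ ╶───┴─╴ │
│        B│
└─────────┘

Checking each cell for number of passages:

Junctions found (3+ passages):
  (0, 1): 3 passages
Total junctions: 1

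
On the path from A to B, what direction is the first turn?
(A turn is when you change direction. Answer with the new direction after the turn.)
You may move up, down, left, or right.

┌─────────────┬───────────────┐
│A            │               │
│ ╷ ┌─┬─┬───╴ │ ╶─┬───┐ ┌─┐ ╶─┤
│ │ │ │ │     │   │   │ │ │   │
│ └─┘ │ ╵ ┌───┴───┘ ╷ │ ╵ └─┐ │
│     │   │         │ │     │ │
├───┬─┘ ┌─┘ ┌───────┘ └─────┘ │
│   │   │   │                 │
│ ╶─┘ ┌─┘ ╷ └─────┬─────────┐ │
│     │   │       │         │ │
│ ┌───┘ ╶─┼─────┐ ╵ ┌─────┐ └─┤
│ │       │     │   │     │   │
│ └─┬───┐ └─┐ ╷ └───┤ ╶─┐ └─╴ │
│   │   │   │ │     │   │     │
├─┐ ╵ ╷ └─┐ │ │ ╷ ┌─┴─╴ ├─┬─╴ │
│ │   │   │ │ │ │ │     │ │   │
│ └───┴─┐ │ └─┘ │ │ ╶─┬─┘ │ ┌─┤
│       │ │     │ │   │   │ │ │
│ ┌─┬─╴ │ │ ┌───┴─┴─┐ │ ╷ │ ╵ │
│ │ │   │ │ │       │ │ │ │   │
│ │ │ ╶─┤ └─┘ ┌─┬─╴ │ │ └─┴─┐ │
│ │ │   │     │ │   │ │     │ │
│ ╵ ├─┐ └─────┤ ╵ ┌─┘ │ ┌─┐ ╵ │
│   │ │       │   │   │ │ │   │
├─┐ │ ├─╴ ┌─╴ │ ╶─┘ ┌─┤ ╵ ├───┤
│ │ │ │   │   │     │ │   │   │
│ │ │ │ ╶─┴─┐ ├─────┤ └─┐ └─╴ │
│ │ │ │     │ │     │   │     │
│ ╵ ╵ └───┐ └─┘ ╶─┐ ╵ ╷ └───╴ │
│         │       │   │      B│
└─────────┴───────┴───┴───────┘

Directions: right, right, right, right, right, right, down, left, left, down, left, down, left, down, left, left, down, down, right, down, right, up, right, down, right, down, down, down, right, right, up, right, right, right, down, left, down, left, down, right, right, up, right, up, up, up, left, up, right, right, up, left, up, right, right, down, right, right, down, left, down, down, right, down, down, left, up, left, left, down, down, right, down, right, right, down
First turn direction: down

Solution:

┌─────────────┬───────────────┐
│A → → → → → ↓│               │
│ ╷ ┌─┬─┬───╴ │ ╶─┬───┐ ┌─┐ ╶─┤
│ │ │ │ │↓ ← ↲│   │   │ │ │   │
│ └─┘ │ ╵ ┌───┴───┘ ╷ │ ╵ └─┐ │
│     │↓ ↲│         │ │     │ │
├───┬─┘ ┌─┘ ┌───────┘ └─────┘ │
│   │↓ ↲│   │                 │
│ ╶─┘ ┌─┘ ╷ └─────┬─────────┐ │
│↓ ← ↲│   │       │         │ │
│ ┌───┘ ╶─┼─────┐ ╵ ┌─────┐ └─┤
│↓│       │     │   │↱ → ↓│   │
│ └─┬───┐ └─┐ ╷ └───┤ ╶─┐ └─╴ │
│↳ ↓│↱ ↓│   │ │     │↑ ↰│↳ → ↓│
├─┐ ╵ ╷ └─┐ │ │ ╷ ┌─┴─╴ ├─┬─╴ │
│ │↳ ↑│↳ ↓│ │ │ │ │↱ → ↑│ │↓ ↲│
│ └───┴─┐ │ └─┘ │ │ ╶─┬─┘ │ ┌─┤
│       │↓│     │ │↑ ↰│   │↓│ │
│ ┌─┬─╴ │ │ ┌───┴─┴─┐ │ ╷ │ ╵ │
│ │ │   │↓│ │↱ → → ↓│↑│ │ │↳ ↓│
│ │ │ ╶─┤ └─┘ ┌─┬─╴ │ │ └─┴─┐ │
│ │ │   │↳ → ↑│ │↓ ↲│↑│↓ ← ↰│↓│
│ ╵ ├─┐ └─────┤ ╵ ┌─┘ │ ┌─┐ ╵ │
│   │ │       │↓ ↲│↱ ↑│↓│ │↑ ↲│
├─┐ │ ├─╴ ┌─╴ │ ╶─┘ ┌─┤ ╵ ├───┤
│ │ │ │   │   │↳ → ↑│ │↳ ↓│   │
│ │ │ │ ╶─┴─┐ ├─────┤ └─┐ └─╴ │
│ │ │ │     │ │     │   │↳ → ↓│
│ ╵ ╵ └───┐ └─┘ ╶─┐ ╵ ╷ └───╴ │
│         │       │   │      B│
└─────────┴───────┴───┴───────┘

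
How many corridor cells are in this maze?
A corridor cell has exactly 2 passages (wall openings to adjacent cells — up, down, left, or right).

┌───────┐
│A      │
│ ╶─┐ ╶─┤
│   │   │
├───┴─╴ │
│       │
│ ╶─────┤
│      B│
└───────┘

Counting cells with exactly 2 passages:
Total corridor cells: 12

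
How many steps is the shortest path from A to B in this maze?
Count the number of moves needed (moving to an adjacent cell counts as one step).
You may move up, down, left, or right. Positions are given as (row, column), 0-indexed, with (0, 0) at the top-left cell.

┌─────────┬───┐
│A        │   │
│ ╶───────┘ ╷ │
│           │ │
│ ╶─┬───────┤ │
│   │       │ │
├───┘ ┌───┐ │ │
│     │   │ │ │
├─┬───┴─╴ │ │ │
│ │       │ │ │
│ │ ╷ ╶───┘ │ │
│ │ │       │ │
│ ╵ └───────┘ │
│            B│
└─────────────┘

Using BFS to find shortest path:
Start: (0, 0), End: (6, 6)
Path found:
(0,0) → (1,0) → (1,1) → (1,2) → (1,3) → (1,4) → (1,5) → (0,5) → (0,6) → (1,6) → (2,6) → (3,6) → (4,6) → (5,6) → (6,6)
Number of steps: 14

Solution:

┌─────────┬───┐
│A        │↱ ↓│
│ ╶───────┘ ╷ │
│↳ → → → → ↑│↓│
│ ╶─┬───────┤ │
│   │       │↓│
├───┘ ┌───┐ │ │
│     │   │ │↓│
├─┬───┴─╴ │ │ │
│ │       │ │↓│
│ │ ╷ ╶───┘ │ │
│ │ │       │↓│
│ ╵ └───────┘ │
│            B│
└─────────────┘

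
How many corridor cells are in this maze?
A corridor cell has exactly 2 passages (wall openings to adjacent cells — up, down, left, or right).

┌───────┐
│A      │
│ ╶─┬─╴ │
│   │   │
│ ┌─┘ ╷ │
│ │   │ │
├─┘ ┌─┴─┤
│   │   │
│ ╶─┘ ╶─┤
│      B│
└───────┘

Counting cells with exactly 2 passages:
Total corridor cells: 12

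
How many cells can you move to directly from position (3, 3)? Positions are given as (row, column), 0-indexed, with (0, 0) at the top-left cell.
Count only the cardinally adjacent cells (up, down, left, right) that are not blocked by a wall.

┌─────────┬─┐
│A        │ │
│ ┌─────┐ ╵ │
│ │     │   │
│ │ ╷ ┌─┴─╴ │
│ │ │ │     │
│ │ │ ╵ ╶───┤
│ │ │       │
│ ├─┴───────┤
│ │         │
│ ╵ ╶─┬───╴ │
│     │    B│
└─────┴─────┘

Checking passable neighbors of (3, 3):
Neighbors: (2, 3), (3, 2), (3, 4)
Count: 3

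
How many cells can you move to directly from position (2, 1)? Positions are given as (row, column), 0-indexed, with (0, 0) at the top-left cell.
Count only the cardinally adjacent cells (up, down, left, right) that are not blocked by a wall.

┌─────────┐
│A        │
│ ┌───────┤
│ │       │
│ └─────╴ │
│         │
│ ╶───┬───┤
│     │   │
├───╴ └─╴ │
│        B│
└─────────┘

Checking passable neighbors of (2, 1):
Neighbors: (2, 0), (2, 2)
Count: 2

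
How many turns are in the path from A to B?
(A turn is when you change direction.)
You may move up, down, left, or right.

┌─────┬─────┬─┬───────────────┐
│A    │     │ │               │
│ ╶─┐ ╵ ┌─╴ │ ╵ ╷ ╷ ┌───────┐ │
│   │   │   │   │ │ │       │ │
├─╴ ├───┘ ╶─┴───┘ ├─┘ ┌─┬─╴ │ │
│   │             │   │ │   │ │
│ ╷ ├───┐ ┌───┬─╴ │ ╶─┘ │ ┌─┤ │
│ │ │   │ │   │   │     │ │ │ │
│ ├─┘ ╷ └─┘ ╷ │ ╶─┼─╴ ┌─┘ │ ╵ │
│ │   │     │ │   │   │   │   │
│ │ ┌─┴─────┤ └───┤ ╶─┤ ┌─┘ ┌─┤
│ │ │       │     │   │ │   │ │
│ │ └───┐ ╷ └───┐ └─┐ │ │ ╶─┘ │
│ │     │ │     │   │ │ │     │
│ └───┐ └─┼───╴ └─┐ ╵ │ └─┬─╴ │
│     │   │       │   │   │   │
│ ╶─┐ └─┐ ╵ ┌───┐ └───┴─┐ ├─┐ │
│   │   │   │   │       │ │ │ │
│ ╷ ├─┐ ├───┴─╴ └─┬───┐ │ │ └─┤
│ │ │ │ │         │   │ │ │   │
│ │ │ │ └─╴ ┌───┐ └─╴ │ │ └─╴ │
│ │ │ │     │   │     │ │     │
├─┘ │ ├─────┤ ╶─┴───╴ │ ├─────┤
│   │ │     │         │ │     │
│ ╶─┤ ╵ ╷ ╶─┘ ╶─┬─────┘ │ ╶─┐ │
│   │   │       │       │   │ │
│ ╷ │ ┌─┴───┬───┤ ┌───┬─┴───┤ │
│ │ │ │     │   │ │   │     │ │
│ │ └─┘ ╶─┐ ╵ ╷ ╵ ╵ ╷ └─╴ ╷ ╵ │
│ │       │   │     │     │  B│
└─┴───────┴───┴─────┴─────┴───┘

Directions: down, right, down, left, down, down, down, down, down, down, right, down, down, down, left, down, right, down, down, right, right, up, right, right, down, right, up, right, down, right, right, up, right, down, right, right, up, right, down, right
Number of turns: 27

Solution:

┌─────┬─────┬─┬───────────────┐
│A    │     │ │               │
│ ╶─┐ ╵ ┌─╴ │ ╵ ╷ ╷ ┌───────┐ │
│↳ ↓│   │   │   │ │ │       │ │
├─╴ ├───┘ ╶─┴───┘ ├─┘ ┌─┬─╴ │ │
│↓ ↲│             │   │ │   │ │
│ ╷ ├───┐ ┌───┬─╴ │ ╶─┘ │ ┌─┤ │
│↓│ │   │ │   │   │     │ │ │ │
│ ├─┘ ╷ └─┘ ╷ │ ╶─┼─╴ ┌─┘ │ ╵ │
│↓│   │     │ │   │   │   │   │
│ │ ┌─┴─────┤ └───┤ ╶─┤ ┌─┘ ┌─┤
│↓│ │       │     │   │ │   │ │
│ │ └───┐ ╷ └───┐ └─┐ │ │ ╶─┘ │
│↓│     │ │     │   │ │ │     │
│ └───┐ └─┼───╴ └─┐ ╵ │ └─┬─╴ │
│↓    │   │       │   │   │   │
│ ╶─┐ └─┐ ╵ ┌───┐ └───┴─┐ ├─┐ │
│↳ ↓│   │   │   │       │ │ │ │
│ ╷ ├─┐ ├───┴─╴ └─┬───┐ │ │ └─┤
│ │↓│ │ │         │   │ │ │   │
│ │ │ │ └─╴ ┌───┐ └─╴ │ │ └─╴ │
│ │↓│ │     │   │     │ │     │
├─┘ │ ├─────┤ ╶─┴───╴ │ ├─────┤
│↓ ↲│ │     │         │ │     │
│ ╶─┤ ╵ ╷ ╶─┘ ╶─┬─────┘ │ ╶─┐ │
│↳ ↓│   │       │       │   │ │
│ ╷ │ ┌─┴───┬───┤ ┌───┬─┴───┤ │
│ │↓│ │↱ → ↓│↱ ↓│ │↱ ↓│  ↱ ↓│ │
│ │ └─┘ ╶─┐ ╵ ╷ ╵ ╵ ╷ └─╴ ╷ ╵ │
│ │↳ → ↑  │↳ ↑│↳ → ↑│↳ → ↑│↳ B│
└─┴───────┴───┴─────┴─────┴───┘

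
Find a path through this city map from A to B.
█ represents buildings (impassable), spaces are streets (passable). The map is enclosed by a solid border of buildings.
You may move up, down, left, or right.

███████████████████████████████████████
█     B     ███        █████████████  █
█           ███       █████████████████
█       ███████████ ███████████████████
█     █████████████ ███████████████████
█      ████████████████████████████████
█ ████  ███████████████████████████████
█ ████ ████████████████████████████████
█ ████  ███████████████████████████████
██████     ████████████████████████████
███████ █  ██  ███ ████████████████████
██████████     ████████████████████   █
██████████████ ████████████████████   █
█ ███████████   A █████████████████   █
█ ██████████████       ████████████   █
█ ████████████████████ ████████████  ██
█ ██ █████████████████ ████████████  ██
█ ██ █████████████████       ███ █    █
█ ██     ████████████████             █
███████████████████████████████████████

Finding the shortest path from A to B:
Movement: cardinal only
Path length: 24 steps
Directions: left → left → up → up → left → left → left → left → up → up → left → left → left → up → left → up → up → up → left → up → up → up → up → right

Solution:

███████████████████████████████████████
█    ↱B     ███        █████████████  █
█    ↑      ███       █████████████████
█    ↑  ███████████ ███████████████████
█    ↑█████████████ ███████████████████
█    ↑↰████████████████████████████████
█ ████↑ ███████████████████████████████
█ ████↑████████████████████████████████
█ ████↑↰███████████████████████████████
██████ ↑←←↰████████████████████████████
███████ █ ↑██  ███ ████████████████████
██████████↑←←←↰████████████████████   █
██████████████↑████████████████████   █
█ ███████████ ↑←A █████████████████   █
█ ██████████████       ████████████   █
█ ████████████████████ ████████████  ██
█ ██ █████████████████ ████████████  ██
█ ██ █████████████████       ███ █    █
█ ██     ████████████████             █
███████████████████████████████████████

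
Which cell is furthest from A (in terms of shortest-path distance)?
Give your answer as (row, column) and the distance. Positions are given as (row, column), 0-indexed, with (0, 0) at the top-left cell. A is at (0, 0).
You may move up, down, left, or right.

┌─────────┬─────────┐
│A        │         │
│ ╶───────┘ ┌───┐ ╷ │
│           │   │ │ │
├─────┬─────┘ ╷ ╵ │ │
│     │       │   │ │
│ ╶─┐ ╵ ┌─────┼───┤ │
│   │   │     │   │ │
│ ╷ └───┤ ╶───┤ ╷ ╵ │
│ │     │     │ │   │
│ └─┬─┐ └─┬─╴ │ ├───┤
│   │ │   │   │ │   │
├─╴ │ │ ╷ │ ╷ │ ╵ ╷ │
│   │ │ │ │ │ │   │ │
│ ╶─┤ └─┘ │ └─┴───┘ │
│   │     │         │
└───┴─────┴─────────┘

Computing BFS distances from A to all cells:
Furthest cell: (3, 6)
Distance: 39 steps

Path from A to the furthest cell:

┌─────────┬─────────┐
│A        │↱ → → → ↓│
│ ╶───────┘ ┌───┐ ╷ │
│↳ → → → → ↑│   │ │↓│
├─────┬─────┘ ╷ ╵ │ │
│     │       │   │↓│
│ ╶─┐ ╵ ┌─────┼───┤ │
│   │   │↱ → B│↓ ↰│↓│
│ ╷ └───┤ ╶───┤ ╷ ╵ │
│ │     │↑ ← ↰│↓│↑ ↲│
│ └─┬─┐ └─┬─╴ │ ├───┤
│   │ │   │↱ ↑│↓│↱ ↓│
├─╴ │ │ ╷ │ ╷ │ ╵ ╷ │
│   │ │ │ │↑│ │↳ ↑│↓│
│ ╶─┤ └─┘ │ └─┴───┘ │
│   │     │↑ ← ← ← ↲│
└───┴─────┴─────────┘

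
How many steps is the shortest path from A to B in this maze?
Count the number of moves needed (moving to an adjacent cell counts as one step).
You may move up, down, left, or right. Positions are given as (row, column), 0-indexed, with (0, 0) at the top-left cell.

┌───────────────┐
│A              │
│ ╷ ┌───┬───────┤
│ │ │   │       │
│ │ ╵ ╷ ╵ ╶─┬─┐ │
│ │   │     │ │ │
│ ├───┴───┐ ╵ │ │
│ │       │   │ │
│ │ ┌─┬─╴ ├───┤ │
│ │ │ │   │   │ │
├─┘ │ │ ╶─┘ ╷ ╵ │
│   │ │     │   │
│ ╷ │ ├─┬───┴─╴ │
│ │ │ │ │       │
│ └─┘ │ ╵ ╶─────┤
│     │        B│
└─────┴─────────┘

Using BFS to find shortest path:
Start: (0, 0), End: (7, 7)
Path found:
(0,0) → (0,1) → (1,1) → (2,1) → (2,2) → (1,2) → (1,3) → (2,3) → (2,4) → (1,4) → (1,5) → (1,6) → (1,7) → (2,7) → (3,7) → (4,7) → (5,7) → (6,7) → (6,6) → (6,5) → (6,4) → (7,4) → (7,5) → (7,6) → (7,7)
Number of steps: 24

Solution:

┌───────────────┐
│A ↓            │
│ ╷ ┌───┬───────┤
│ │↓│↱ ↓│↱ → → ↓│
│ │ ╵ ╷ ╵ ╶─┬─┐ │
│ │↳ ↑│↳ ↑  │ │↓│
│ ├───┴───┐ ╵ │ │
│ │       │   │↓│
│ │ ┌─┬─╴ ├───┤ │
│ │ │ │   │   │↓│
├─┘ │ │ ╶─┘ ╷ ╵ │
│   │ │     │  ↓│
│ ╷ │ ├─┬───┴─╴ │
│ │ │ │ │↓ ← ← ↲│
│ └─┘ │ ╵ ╶─────┤
│     │  ↳ → → B│
└─────┴─────────┘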